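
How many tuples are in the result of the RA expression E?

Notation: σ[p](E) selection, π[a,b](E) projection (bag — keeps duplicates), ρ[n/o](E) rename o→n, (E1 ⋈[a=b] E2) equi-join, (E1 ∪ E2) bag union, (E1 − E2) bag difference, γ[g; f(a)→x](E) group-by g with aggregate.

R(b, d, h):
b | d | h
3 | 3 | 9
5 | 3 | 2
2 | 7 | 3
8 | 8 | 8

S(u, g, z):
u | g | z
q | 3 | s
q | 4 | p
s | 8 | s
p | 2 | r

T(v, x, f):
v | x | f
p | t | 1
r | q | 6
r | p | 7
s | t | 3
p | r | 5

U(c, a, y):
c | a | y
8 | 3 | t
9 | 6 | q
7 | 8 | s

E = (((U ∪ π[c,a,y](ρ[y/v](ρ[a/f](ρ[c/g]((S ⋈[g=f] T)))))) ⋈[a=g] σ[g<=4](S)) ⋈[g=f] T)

Row counts bottom-up:
  U → 3
  S → 4
  T → 5
  (S ⋈[g=f] T) → 1
  ρ[c/g]((S ⋈[g=f] T)) → 1
  ρ[a/f](ρ[c/g]((S ⋈[g=f] T))) → 1
  ρ[y/v](ρ[a/f](ρ[c/g]((S ⋈[g=f] T)))) → 1
  π[c,a,y](ρ[y/v](ρ[a/f](ρ[c/g]((S ⋈[g=f] T))))) → 1
  (U ∪ π[c,a,y](ρ[y/v](ρ[a/f](ρ[c/g]((S ⋈[g=f] T)))))) → 4
  S → 4
  σ[g<=4](S) → 3
  ((U ∪ π[c,a,y](ρ[y/v](ρ[a/f](ρ[c/g]((S ⋈[g=f] T)))))) ⋈[a=g] σ[g<=4](S)) → 2
  T → 5
  (((U ∪ π[c,a,y](ρ[y/v](ρ[a/f](ρ[c/g]((S ⋈[g=f] T)))))) ⋈[a=g] σ[g<=4](S)) ⋈[g=f] T) → 2

|E| = 2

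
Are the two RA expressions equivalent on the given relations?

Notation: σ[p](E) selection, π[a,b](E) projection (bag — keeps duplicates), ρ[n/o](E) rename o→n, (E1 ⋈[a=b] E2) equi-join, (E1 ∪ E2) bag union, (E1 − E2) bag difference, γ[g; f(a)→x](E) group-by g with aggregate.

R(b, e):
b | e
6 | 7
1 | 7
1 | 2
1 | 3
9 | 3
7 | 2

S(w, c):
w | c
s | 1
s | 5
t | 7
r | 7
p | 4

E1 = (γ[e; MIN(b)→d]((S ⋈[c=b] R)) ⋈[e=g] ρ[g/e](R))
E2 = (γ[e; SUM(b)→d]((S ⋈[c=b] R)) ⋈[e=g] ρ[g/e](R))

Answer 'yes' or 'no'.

E1 subexpression sizes:
  S → 5
  R → 6
  (S ⋈[c=b] R) → 5
  γ[e; MIN(b)→d]((S ⋈[c=b] R)) → 3
  R → 6
  ρ[g/e](R) → 6
  (γ[e; MIN(b)→d]((S ⋈[c=b] R)) ⋈[e=g] ρ[g/e](R)) → 6
E2 subexpression sizes:
  S → 5
  R → 6
  (S ⋈[c=b] R) → 5
  γ[e; SUM(b)→d]((S ⋈[c=b] R)) → 3
  R → 6
  ρ[g/e](R) → 6
  (γ[e; SUM(b)→d]((S ⋈[c=b] R)) ⋈[e=g] ρ[g/e](R)) → 6

E1 result:
e | d | b | g
2 | 1 | 1 | 2
2 | 1 | 7 | 2
3 | 1 | 1 | 3
3 | 1 | 9 | 3
7 | 1 | 1 | 7
7 | 1 | 6 | 7
E2 result:
e | d | b | g
2 | 15 | 1 | 2
2 | 15 | 7 | 2
3 | 1 | 1 | 3
3 | 1 | 9 | 3
7 | 1 | 1 | 7
7 | 1 | 6 | 7
Witness: (2, 1, 7, 2) appears 1× in E1 but 0× in E2.

no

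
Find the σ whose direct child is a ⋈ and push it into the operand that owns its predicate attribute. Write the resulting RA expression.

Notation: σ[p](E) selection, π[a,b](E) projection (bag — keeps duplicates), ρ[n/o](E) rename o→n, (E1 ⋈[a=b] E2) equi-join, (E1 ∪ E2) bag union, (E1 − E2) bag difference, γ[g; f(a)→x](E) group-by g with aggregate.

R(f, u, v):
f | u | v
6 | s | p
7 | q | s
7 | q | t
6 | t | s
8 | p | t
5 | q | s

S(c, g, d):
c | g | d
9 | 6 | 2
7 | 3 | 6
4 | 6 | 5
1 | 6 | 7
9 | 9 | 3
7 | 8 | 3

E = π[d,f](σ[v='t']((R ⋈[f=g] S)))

σ filters on v, owned by the left side.
E' = π[d,f]((σ[v='t'](R) ⋈[f=g] S))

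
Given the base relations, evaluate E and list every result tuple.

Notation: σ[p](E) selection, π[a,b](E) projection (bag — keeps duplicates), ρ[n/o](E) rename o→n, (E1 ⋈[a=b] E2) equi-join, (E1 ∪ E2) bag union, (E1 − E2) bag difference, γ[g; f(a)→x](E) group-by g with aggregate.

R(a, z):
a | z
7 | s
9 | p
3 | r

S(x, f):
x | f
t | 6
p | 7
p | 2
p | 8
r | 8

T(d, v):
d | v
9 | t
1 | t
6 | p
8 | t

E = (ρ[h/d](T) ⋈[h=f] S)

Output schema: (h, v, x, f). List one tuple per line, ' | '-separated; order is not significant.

Stepwise |·|:
  T → 4
  ρ[h/d](T) → 4
  S → 5
  (ρ[h/d](T) ⋈[h=f] S) → 3

== RESULT ==
h | v | x | f
6 | p | t | 6
8 | t | p | 8
8 | t | r | 8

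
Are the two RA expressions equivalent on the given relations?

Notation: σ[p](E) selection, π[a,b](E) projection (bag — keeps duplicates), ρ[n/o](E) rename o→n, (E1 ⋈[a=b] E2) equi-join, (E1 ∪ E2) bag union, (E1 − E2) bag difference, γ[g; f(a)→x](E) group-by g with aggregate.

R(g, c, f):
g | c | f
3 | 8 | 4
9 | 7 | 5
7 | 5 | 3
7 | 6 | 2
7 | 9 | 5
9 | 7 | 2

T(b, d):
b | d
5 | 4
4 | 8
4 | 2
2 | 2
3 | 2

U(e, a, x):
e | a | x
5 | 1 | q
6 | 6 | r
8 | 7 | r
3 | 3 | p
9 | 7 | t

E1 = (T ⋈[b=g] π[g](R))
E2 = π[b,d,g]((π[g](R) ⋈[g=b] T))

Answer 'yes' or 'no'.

E1 stepwise |·|:
  T → 5
  R → 6
  π[g](R) → 6
  (T ⋈[b=g] π[g](R)) → 1
E2 stepwise |·|:
  R → 6
  π[g](R) → 6
  T → 5
  (π[g](R) ⋈[g=b] T) → 1
  π[b,d,g]((π[g](R) ⋈[g=b] T)) → 1

E1 and E2 produce the same multiset:
b | d | g
3 | 2 | 3

yes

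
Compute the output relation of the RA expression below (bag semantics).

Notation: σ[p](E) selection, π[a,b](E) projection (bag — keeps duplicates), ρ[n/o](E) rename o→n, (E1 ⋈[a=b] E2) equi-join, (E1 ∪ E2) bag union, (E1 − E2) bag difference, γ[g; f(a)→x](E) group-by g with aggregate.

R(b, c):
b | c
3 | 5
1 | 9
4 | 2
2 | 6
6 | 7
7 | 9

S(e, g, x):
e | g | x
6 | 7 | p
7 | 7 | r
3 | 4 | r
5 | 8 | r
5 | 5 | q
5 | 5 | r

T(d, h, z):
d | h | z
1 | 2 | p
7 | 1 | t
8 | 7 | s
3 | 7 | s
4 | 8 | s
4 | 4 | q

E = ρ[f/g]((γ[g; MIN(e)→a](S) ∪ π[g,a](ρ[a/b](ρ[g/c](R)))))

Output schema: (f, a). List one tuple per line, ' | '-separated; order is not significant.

Stepwise |·|:
  S → 6
  γ[g; MIN(e)→a](S) → 4
  R → 6
  ρ[g/c](R) → 6
  ρ[a/b](ρ[g/c](R)) → 6
  π[g,a](ρ[a/b](ρ[g/c](R))) → 6
  (γ[g; MIN(e)→a](S) ∪ π[g,a](ρ[a/b](ρ[g/c](R)))) → 10
  ρ[f/g]((γ[g; MIN(e)→a](S) ∪ π[g,a](ρ[a/b](ρ[g/c](R))))) → 10

== RESULT ==
f | a
2 | 4
4 | 3
5 | 3
5 | 5
6 | 2
7 | 6
7 | 6
8 | 5
9 | 1
9 | 7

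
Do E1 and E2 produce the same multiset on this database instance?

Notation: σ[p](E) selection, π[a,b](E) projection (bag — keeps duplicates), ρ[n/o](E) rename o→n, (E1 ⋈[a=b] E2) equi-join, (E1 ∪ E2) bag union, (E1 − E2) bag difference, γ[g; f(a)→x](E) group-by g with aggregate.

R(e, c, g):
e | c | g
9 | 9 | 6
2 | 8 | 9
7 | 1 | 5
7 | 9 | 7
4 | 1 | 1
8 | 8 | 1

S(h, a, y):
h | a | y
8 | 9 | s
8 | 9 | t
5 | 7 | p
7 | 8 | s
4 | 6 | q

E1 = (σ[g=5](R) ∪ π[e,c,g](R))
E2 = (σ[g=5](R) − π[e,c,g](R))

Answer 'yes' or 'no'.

E1 row counts bottom-up:
  R → 6
  σ[g=5](R) → 1
  R → 6
  π[e,c,g](R) → 6
  (σ[g=5](R) ∪ π[e,c,g](R)) → 7
E2 row counts bottom-up:
  R → 6
  σ[g=5](R) → 1
  R → 6
  π[e,c,g](R) → 6
  (σ[g=5](R) − π[e,c,g](R)) → 0

E1 result:
e | c | g
2 | 8 | 9
4 | 1 | 1
7 | 1 | 5
7 | 1 | 5
7 | 9 | 7
8 | 8 | 1
9 | 9 | 6
E2 result:
e | c | g
(0 rows)
Witness: (7, 9, 7) appears 1× in E1 but 0× in E2.

no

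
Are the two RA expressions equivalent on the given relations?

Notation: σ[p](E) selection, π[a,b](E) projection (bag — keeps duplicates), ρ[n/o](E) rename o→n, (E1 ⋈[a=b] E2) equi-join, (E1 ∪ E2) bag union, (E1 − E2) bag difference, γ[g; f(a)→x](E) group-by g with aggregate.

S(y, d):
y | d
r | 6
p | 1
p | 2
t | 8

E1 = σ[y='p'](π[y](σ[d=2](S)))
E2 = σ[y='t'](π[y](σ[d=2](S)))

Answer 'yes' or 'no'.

E1 subexpression sizes:
  S → 4
  σ[d=2](S) → 1
  π[y](σ[d=2](S)) → 1
  σ[y='p'](π[y](σ[d=2](S))) → 1
E2 subexpression sizes:
  S → 4
  σ[d=2](S) → 1
  π[y](σ[d=2](S)) → 1
  σ[y='t'](π[y](σ[d=2](S))) → 0

E1 result:
y
p
E2 result:
y
(0 rows)
Witness: ('p',) appears 1× in E1 but 0× in E2.

no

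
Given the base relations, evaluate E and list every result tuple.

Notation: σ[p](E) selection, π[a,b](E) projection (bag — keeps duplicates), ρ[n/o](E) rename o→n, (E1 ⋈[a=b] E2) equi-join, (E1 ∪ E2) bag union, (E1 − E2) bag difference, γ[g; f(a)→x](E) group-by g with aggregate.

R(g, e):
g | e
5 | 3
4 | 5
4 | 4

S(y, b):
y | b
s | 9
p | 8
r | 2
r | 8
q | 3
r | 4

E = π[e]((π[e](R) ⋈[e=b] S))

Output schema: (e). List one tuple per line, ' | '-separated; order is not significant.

Per-node cardinality:
  R → 3
  π[e](R) → 3
  S → 6
  (π[e](R) ⋈[e=b] S) → 2
  π[e]((π[e](R) ⋈[e=b] S)) → 2

== RESULT ==
e
3
4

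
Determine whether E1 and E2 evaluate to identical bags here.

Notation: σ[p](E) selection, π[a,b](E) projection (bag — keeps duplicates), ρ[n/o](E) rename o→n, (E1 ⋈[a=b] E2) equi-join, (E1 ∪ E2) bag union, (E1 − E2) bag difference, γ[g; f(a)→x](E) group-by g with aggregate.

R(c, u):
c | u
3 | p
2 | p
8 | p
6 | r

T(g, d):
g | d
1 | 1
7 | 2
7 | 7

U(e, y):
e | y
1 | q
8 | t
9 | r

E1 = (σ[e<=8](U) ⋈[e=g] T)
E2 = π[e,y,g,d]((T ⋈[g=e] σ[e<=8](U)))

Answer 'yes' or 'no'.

E1 subexpression sizes:
  U → 3
  σ[e<=8](U) → 2
  T → 3
  (σ[e<=8](U) ⋈[e=g] T) → 1
E2 subexpression sizes:
  T → 3
  U → 3
  σ[e<=8](U) → 2
  (T ⋈[g=e] σ[e<=8](U)) → 1
  π[e,y,g,d]((T ⋈[g=e] σ[e<=8](U))) → 1

E1 and E2 produce the same multiset:
e | y | g | d
1 | q | 1 | 1

yes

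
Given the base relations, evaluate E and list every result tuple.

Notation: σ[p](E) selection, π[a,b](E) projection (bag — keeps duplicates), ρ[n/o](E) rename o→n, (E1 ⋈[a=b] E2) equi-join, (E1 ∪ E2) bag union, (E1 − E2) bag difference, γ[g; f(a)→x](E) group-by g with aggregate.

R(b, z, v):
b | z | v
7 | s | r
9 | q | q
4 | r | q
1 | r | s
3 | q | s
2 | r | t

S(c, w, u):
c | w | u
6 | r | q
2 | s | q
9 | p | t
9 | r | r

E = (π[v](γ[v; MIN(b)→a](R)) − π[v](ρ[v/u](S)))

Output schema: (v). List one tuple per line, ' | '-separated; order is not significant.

Row counts bottom-up:
  R → 6
  γ[v; MIN(b)→a](R) → 4
  π[v](γ[v; MIN(b)→a](R)) → 4
  S → 4
  ρ[v/u](S) → 4
  π[v](ρ[v/u](S)) → 4
  (π[v](γ[v; MIN(b)→a](R)) − π[v](ρ[v/u](S))) → 1

== RESULT ==
v
s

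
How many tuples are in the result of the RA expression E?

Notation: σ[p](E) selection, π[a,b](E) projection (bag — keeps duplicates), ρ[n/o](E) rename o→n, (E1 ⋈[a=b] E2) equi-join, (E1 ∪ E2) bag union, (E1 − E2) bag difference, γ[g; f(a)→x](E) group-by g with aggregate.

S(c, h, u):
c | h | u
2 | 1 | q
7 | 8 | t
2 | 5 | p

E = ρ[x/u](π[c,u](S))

Stepwise |·|:
  S → 3
  π[c,u](S) → 3
  ρ[x/u](π[c,u](S)) → 3

|E| = 3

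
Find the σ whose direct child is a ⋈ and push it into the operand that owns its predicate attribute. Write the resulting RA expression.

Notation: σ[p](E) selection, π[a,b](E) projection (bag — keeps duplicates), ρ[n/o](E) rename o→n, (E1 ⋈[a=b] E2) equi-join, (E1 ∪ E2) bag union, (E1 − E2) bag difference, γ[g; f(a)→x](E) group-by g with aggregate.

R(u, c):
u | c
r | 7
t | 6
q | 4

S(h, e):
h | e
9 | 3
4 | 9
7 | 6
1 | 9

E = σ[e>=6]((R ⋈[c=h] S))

σ filters on e, owned by the right side.
E' = (R ⋈[c=h] σ[e>=6](S))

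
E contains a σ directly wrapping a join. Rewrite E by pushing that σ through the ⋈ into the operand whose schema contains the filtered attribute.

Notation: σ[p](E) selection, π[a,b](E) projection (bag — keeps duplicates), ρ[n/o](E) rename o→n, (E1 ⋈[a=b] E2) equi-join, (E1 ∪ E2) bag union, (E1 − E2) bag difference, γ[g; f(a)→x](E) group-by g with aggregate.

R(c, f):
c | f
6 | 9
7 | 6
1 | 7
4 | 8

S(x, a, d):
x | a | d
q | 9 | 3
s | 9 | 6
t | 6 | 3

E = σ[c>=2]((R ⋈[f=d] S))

σ filters on c, owned by the left side.
E' = (σ[c>=2](R) ⋈[f=d] S)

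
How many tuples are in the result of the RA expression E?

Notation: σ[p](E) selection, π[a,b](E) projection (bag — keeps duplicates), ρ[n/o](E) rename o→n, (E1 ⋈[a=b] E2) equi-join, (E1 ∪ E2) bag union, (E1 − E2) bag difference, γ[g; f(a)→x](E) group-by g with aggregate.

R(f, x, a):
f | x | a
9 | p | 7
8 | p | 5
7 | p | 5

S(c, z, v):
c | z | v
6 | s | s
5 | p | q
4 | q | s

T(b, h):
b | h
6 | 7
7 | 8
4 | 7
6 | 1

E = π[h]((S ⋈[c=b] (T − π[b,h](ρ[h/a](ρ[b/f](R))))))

Subexpression sizes:
  S → 3
  T → 4
  R → 3
  ρ[b/f](R) → 3
  ρ[h/a](ρ[b/f](R)) → 3
  π[b,h](ρ[h/a](ρ[b/f](R))) → 3
  (T − π[b,h](ρ[h/a](ρ[b/f](R)))) → 4
  (S ⋈[c=b] (T − π[b,h](ρ[h/a](ρ[b/f](R))))) → 3
  π[h]((S ⋈[c=b] (T − π[b,h](ρ[h/a](ρ[b/f](R)))))) → 3

|E| = 3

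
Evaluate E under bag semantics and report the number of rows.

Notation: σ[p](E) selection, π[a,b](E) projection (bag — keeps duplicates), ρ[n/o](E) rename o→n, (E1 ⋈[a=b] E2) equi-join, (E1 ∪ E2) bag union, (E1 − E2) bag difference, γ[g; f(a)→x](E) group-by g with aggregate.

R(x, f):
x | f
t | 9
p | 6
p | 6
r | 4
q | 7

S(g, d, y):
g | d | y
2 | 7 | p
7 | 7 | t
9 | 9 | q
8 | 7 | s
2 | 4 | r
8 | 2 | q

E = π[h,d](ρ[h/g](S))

Row counts bottom-up:
  S → 6
  ρ[h/g](S) → 6
  π[h,d](ρ[h/g](S)) → 6

|E| = 6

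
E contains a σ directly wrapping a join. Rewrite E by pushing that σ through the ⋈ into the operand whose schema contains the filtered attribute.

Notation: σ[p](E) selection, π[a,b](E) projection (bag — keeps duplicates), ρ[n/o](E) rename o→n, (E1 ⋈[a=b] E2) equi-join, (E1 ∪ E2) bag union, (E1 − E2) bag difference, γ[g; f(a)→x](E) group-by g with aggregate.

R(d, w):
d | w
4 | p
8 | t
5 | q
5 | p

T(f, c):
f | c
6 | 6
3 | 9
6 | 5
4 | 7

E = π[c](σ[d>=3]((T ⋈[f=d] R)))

σ filters on d, owned by the right side.
E' = π[c]((T ⋈[f=d] σ[d>=3](R)))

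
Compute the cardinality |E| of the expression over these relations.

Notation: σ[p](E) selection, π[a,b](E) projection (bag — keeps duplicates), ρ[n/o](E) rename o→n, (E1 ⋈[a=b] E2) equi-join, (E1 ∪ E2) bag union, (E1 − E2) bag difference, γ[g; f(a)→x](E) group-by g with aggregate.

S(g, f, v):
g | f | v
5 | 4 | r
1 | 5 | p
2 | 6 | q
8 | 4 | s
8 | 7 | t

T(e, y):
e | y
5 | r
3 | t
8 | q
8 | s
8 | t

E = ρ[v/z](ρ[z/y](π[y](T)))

Stepwise |·|:
  T → 5
  π[y](T) → 5
  ρ[z/y](π[y](T)) → 5
  ρ[v/z](ρ[z/y](π[y](T))) → 5

|E| = 5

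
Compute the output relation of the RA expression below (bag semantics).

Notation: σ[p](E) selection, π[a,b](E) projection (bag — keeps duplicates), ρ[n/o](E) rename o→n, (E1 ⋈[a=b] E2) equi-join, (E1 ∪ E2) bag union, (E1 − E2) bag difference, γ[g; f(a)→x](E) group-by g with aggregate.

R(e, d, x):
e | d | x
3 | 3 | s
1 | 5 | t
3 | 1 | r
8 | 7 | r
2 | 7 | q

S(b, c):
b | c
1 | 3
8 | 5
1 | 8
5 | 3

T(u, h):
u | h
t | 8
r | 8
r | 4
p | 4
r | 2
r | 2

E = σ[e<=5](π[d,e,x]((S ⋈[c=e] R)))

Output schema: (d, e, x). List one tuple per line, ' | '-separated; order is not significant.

Subexpression sizes:
  S → 4
  R → 5
  (S ⋈[c=e] R) → 5
  π[d,e,x]((S ⋈[c=e] R)) → 5
  σ[e<=5](π[d,e,x]((S ⋈[c=e] R))) → 4

== RESULT ==
d | e | x
1 | 3 | r
1 | 3 | r
3 | 3 | s
3 | 3 | s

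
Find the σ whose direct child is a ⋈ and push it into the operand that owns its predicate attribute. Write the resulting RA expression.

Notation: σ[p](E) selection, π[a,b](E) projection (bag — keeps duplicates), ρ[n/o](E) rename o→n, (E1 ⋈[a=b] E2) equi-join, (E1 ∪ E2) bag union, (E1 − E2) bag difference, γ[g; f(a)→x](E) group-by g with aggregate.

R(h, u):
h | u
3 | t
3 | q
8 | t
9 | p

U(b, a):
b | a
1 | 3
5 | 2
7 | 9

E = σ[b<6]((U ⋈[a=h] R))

σ filters on b, owned by the left side.
E' = (σ[b<6](U) ⋈[a=h] R)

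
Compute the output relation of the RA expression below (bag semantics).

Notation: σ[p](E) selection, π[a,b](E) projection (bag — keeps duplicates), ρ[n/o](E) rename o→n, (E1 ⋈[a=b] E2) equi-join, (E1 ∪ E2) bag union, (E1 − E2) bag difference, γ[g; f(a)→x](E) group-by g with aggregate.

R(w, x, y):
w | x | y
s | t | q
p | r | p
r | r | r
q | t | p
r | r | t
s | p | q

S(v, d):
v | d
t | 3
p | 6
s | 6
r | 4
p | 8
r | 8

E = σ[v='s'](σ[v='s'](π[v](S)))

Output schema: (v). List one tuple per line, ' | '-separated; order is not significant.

Per-node cardinality:
  S → 6
  π[v](S) → 6
  σ[v='s'](π[v](S)) → 1
  σ[v='s'](σ[v='s'](π[v](S))) → 1

== RESULT ==
v
s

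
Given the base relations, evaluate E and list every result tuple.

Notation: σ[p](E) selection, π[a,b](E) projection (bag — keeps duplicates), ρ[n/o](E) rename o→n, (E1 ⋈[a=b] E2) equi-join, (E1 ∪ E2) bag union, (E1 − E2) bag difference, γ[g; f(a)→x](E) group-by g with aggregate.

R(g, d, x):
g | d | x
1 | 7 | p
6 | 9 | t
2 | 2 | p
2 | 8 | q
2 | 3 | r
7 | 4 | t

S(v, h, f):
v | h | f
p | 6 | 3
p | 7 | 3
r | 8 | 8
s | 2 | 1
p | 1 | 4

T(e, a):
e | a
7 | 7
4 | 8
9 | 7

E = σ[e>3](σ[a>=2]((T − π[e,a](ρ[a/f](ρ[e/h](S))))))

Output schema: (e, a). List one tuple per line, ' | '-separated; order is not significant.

Stepwise |·|:
  T → 3
  S → 5
  ρ[e/h](S) → 5
  ρ[a/f](ρ[e/h](S)) → 5
  π[e,a](ρ[a/f](ρ[e/h](S))) → 5
  (T − π[e,a](ρ[a/f](ρ[e/h](S)))) → 3
  σ[a>=2]((T − π[e,a](ρ[a/f](ρ[e/h](S))))) → 3
  σ[e>3](σ[a>=2]((T − π[e,a](ρ[a/f](ρ[e/h](S)))))) → 3

== RESULT ==
e | a
4 | 8
7 | 7
9 | 7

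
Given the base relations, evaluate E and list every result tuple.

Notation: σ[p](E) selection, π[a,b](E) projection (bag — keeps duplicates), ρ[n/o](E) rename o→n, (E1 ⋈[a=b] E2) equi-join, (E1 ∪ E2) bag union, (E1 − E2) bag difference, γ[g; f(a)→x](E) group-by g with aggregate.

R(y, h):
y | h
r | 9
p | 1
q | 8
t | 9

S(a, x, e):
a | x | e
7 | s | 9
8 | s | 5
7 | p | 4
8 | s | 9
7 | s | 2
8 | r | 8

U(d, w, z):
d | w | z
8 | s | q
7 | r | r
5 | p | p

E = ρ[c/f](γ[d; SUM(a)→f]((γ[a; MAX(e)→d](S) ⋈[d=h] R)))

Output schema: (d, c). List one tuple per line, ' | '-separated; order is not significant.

Per-node cardinality:
  S → 6
  γ[a; MAX(e)→d](S) → 2
  R → 4
  (γ[a; MAX(e)→d](S) ⋈[d=h] R) → 4
  γ[d; SUM(a)→f]((γ[a; MAX(e)→d](S) ⋈[d=h] R)) → 1
  ρ[c/f](γ[d; SUM(a)→f]((γ[a; MAX(e)→d](S) ⋈[d=h] R))) → 1

== RESULT ==
d | c
9 | 30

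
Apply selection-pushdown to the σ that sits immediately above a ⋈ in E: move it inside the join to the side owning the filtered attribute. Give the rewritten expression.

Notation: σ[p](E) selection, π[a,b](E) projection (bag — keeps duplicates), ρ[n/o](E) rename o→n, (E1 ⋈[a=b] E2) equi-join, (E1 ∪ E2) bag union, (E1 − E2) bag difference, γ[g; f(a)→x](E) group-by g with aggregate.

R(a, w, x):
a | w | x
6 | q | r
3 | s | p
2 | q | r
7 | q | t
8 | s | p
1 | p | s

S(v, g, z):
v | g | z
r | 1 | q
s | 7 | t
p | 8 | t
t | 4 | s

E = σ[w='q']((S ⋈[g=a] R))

σ filters on w, owned by the right side.
E' = (S ⋈[g=a] σ[w='q'](R))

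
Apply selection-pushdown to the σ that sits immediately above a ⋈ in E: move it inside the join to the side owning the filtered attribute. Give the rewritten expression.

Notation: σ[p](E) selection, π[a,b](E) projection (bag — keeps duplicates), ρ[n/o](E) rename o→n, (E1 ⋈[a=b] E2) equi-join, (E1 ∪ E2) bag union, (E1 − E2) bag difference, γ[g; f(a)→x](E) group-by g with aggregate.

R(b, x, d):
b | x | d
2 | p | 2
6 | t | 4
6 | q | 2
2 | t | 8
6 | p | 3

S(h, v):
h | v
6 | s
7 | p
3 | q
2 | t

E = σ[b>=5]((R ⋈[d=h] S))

σ filters on b, owned by the left side.
E' = (σ[b>=5](R) ⋈[d=h] S)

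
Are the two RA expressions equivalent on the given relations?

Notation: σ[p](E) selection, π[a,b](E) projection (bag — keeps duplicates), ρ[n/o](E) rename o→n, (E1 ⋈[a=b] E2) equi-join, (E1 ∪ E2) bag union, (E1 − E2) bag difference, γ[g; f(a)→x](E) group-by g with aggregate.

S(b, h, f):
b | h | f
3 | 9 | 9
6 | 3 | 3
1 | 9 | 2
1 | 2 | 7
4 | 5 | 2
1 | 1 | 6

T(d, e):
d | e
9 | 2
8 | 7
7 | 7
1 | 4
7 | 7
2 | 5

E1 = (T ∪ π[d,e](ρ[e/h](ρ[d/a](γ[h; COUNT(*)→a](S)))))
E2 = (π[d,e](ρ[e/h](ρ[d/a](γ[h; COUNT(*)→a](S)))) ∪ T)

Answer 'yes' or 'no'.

E1 row counts bottom-up:
  T → 6
  S → 6
  γ[h; COUNT(*)→a](S) → 5
  ρ[d/a](γ[h; COUNT(*)→a](S)) → 5
  ρ[e/h](ρ[d/a](γ[h; COUNT(*)→a](S))) → 5
  π[d,e](ρ[e/h](ρ[d/a](γ[h; COUNT(*)→a](S)))) → 5
  (T ∪ π[d,e](ρ[e/h](ρ[d/a](γ[h; COUNT(*)→a](S))))) → 11
E2 row counts bottom-up:
  S → 6
  γ[h; COUNT(*)→a](S) → 5
  ρ[d/a](γ[h; COUNT(*)→a](S)) → 5
  ρ[e/h](ρ[d/a](γ[h; COUNT(*)→a](S))) → 5
  π[d,e](ρ[e/h](ρ[d/a](γ[h; COUNT(*)→a](S)))) → 5
  T → 6
  (π[d,e](ρ[e/h](ρ[d/a](γ[h; COUNT(*)→a](S)))) ∪ T) → 11

E1 and E2 produce the same multiset:
d | e
1 | 1
1 | 2
1 | 3
1 | 4
1 | 5
2 | 5
2 | 9
7 | 7
7 | 7
8 | 7
9 | 2

yes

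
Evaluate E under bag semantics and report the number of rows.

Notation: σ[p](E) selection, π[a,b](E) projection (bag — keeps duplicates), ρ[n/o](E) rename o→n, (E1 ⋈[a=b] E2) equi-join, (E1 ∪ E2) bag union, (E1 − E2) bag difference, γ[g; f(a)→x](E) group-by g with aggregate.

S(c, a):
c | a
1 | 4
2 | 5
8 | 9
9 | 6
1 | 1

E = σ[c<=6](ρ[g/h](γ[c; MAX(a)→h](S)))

Per-node cardinality:
  S → 5
  γ[c; MAX(a)→h](S) → 4
  ρ[g/h](γ[c; MAX(a)→h](S)) → 4
  σ[c<=6](ρ[g/h](γ[c; MAX(a)→h](S))) → 2

|E| = 2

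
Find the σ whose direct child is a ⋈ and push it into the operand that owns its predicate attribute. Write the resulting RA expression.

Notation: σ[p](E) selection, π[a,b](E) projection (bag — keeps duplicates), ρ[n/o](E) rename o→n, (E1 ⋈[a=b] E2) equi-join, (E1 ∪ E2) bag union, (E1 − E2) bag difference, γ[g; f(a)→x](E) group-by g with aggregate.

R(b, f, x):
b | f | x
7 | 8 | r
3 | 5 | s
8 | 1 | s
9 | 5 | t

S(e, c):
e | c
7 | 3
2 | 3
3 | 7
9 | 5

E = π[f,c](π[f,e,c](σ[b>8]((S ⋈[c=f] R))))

σ filters on b, owned by the right side.
E' = π[f,c](π[f,e,c]((S ⋈[c=f] σ[b>8](R))))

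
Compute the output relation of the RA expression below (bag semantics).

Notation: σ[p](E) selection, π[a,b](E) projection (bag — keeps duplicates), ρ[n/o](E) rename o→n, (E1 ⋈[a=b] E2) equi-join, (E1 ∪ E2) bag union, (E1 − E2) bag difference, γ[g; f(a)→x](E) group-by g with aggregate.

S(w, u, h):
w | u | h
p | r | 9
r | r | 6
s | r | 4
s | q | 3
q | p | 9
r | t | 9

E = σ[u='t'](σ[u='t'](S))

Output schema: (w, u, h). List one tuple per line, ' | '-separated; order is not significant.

Row counts bottom-up:
  S → 6
  σ[u='t'](S) → 1
  σ[u='t'](σ[u='t'](S)) → 1

== RESULT ==
w | u | h
r | t | 9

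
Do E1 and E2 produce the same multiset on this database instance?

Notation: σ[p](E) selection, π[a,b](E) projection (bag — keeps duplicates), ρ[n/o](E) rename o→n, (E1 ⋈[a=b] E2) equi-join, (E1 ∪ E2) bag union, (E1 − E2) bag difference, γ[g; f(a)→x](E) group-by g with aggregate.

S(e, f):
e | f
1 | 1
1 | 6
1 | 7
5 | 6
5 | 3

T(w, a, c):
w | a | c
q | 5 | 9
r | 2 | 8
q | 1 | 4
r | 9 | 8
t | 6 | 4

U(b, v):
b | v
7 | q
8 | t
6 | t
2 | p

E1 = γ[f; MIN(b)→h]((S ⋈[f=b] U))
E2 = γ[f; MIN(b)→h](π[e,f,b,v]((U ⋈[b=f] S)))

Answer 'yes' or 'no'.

E1 per-node cardinality:
  S → 5
  U → 4
  (S ⋈[f=b] U) → 3
  γ[f; MIN(b)→h]((S ⋈[f=b] U)) → 2
E2 per-node cardinality:
  U → 4
  S → 5
  (U ⋈[b=f] S) → 3
  π[e,f,b,v]((U ⋈[b=f] S)) → 3
  γ[f; MIN(b)→h](π[e,f,b,v]((U ⋈[b=f] S))) → 2

E1 and E2 produce the same multiset:
f | h
6 | 6
7 | 7

yes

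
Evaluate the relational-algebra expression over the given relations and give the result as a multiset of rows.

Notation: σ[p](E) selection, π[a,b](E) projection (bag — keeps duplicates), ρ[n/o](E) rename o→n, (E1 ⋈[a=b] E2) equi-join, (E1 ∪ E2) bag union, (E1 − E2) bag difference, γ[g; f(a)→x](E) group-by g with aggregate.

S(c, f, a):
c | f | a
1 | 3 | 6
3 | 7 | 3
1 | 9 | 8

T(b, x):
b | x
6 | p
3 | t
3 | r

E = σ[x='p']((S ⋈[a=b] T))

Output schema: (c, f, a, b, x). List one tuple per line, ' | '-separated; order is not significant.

Per-node cardinality:
  S → 3
  T → 3
  (S ⋈[a=b] T) → 3
  σ[x='p']((S ⋈[a=b] T)) → 1

== RESULT ==
c | f | a | b | x
1 | 3 | 6 | 6 | p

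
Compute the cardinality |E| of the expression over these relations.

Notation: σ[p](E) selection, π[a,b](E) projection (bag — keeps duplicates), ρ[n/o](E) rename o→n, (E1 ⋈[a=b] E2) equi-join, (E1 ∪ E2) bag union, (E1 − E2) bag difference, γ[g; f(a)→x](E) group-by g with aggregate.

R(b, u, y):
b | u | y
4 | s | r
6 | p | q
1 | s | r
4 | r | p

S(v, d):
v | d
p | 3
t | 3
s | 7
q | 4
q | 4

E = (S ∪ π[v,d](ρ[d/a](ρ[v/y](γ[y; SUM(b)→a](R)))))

Subexpression sizes:
  S → 5
  R → 4
  γ[y; SUM(b)→a](R) → 3
  ρ[v/y](γ[y; SUM(b)→a](R)) → 3
  ρ[d/a](ρ[v/y](γ[y; SUM(b)→a](R))) → 3
  π[v,d](ρ[d/a](ρ[v/y](γ[y; SUM(b)→a](R)))) → 3
  (S ∪ π[v,d](ρ[d/a](ρ[v/y](γ[y; SUM(b)→a](R))))) → 8

|E| = 8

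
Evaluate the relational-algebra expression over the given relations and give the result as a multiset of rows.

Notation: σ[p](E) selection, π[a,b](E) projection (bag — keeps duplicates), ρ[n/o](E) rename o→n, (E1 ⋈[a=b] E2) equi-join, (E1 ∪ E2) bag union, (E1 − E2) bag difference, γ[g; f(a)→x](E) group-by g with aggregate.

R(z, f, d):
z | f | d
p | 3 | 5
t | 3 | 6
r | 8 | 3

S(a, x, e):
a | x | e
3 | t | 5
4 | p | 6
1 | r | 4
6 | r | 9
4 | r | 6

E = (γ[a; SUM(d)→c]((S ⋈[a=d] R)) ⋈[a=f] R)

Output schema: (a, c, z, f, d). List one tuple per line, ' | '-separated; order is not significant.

Stepwise |·|:
  S → 5
  R → 3
  (S ⋈[a=d] R) → 2
  γ[a; SUM(d)→c]((S ⋈[a=d] R)) → 2
  R → 3
  (γ[a; SUM(d)→c]((S ⋈[a=d] R)) ⋈[a=f] R) → 2

== RESULT ==
a | c | z | f | d
3 | 3 | p | 3 | 5
3 | 3 | t | 3 | 6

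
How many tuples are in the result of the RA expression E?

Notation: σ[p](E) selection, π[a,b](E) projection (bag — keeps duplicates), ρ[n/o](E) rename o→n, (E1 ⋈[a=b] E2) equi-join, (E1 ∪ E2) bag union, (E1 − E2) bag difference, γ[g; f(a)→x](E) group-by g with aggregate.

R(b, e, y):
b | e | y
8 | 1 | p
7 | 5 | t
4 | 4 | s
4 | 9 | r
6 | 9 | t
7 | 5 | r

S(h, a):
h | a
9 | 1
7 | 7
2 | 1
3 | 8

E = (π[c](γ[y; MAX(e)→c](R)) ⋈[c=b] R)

Subexpression sizes:
  R → 6
  γ[y; MAX(e)→c](R) → 4
  π[c](γ[y; MAX(e)→c](R)) → 4
  R → 6
  (π[c](γ[y; MAX(e)→c](R)) ⋈[c=b] R) → 2

|E| = 2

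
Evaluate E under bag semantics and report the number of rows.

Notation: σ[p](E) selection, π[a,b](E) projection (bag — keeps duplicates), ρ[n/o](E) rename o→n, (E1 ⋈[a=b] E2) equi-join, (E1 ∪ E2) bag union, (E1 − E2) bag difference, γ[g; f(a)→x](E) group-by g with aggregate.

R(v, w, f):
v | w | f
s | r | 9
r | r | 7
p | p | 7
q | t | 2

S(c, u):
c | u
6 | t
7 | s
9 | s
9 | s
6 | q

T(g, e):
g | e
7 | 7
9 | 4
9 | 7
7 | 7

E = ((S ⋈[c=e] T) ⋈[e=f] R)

Row counts bottom-up:
  S → 5
  T → 4
  (S ⋈[c=e] T) → 3
  R → 4
  ((S ⋈[c=e] T) ⋈[e=f] R) → 6

|E| = 6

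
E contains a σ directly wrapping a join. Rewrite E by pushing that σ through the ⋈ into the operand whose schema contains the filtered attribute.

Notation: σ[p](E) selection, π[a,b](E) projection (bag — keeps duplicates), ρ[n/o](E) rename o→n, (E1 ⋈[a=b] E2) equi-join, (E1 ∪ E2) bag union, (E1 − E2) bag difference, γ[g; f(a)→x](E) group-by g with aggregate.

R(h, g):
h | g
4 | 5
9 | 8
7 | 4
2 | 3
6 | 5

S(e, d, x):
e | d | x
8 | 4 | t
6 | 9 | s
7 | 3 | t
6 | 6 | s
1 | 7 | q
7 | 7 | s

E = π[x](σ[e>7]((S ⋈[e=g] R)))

σ filters on e, owned by the left side.
E' = π[x]((σ[e>7](S) ⋈[e=g] R))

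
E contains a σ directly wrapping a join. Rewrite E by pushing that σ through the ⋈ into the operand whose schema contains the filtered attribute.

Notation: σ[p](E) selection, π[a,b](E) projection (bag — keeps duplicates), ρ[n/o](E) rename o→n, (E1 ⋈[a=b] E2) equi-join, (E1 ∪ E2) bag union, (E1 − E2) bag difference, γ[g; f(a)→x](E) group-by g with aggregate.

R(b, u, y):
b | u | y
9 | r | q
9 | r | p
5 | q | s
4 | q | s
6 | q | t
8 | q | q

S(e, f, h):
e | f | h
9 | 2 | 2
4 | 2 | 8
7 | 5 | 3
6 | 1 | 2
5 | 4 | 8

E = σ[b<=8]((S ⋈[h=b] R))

σ filters on b, owned by the right side.
E' = (S ⋈[h=b] σ[b<=8](R))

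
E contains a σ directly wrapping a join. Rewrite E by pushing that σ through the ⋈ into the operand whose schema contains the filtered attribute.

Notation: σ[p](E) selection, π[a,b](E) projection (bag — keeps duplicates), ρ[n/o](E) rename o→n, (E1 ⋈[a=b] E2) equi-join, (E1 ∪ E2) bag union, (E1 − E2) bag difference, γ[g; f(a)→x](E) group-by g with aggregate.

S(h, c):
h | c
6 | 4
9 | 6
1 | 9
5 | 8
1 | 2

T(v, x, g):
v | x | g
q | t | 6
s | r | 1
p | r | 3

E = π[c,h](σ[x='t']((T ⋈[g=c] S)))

σ filters on x, owned by the left side.
E' = π[c,h]((σ[x='t'](T) ⋈[g=c] S))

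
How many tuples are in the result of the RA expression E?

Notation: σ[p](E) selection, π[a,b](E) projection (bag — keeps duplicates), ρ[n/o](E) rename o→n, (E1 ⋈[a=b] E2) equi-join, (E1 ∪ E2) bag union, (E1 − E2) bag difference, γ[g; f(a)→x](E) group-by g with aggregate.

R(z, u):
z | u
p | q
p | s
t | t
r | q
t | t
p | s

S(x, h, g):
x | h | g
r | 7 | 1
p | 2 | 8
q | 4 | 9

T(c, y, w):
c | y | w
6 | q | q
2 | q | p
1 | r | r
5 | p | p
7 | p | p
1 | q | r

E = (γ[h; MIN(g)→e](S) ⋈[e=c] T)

Subexpression sizes:
  S → 3
  γ[h; MIN(g)→e](S) → 3
  T → 6
  (γ[h; MIN(g)→e](S) ⋈[e=c] T) → 2

|E| = 2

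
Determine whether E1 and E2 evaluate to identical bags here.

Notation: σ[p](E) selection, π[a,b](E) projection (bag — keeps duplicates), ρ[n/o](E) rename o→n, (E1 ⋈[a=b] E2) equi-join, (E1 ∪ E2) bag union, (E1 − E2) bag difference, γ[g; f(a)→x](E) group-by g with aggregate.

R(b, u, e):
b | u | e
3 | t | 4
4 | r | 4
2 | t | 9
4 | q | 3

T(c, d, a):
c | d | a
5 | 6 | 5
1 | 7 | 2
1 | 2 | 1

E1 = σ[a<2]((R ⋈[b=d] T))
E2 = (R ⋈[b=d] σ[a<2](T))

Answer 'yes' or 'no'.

E1 row counts bottom-up:
  R → 4
  T → 3
  (R ⋈[b=d] T) → 1
  σ[a<2]((R ⋈[b=d] T)) → 1
E2 row counts bottom-up:
  R → 4
  T → 3
  σ[a<2](T) → 1
  (R ⋈[b=d] σ[a<2](T)) → 1

E1 and E2 produce the same multiset:
b | u | e | c | d | a
2 | t | 9 | 1 | 2 | 1

yes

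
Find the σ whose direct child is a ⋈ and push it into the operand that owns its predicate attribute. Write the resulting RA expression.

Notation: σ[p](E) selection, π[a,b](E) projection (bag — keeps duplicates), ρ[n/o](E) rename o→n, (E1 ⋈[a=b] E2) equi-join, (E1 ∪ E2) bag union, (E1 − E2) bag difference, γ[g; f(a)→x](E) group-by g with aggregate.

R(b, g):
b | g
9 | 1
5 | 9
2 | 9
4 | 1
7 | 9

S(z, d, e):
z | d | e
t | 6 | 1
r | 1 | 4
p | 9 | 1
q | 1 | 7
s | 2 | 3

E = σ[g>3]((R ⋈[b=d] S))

σ filters on g, owned by the left side.
E' = (σ[g>3](R) ⋈[b=d] S)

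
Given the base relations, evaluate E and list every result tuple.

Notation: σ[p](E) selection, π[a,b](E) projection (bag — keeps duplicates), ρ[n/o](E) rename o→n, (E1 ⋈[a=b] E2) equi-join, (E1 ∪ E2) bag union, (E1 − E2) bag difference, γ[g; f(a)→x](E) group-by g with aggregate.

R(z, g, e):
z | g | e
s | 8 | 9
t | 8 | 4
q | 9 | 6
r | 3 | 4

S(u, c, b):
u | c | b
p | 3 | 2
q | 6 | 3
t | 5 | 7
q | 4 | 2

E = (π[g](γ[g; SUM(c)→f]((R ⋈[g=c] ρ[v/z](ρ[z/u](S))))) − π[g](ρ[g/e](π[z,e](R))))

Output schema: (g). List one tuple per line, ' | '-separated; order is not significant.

Subexpression sizes:
  R → 4
  S → 4
  ρ[z/u](S) → 4
  ρ[v/z](ρ[z/u](S)) → 4
  (R ⋈[g=c] ρ[v/z](ρ[z/u](S))) → 1
  γ[g; SUM(c)→f]((R ⋈[g=c] ρ[v/z](ρ[z/u](S)))) → 1
  π[g](γ[g; SUM(c)→f]((R ⋈[g=c] ρ[v/z](ρ[z/u](S))))) → 1
  R → 4
  π[z,e](R) → 4
  ρ[g/e](π[z,e](R)) → 4
  π[g](ρ[g/e](π[z,e](R))) → 4
  (π[g](γ[g; SUM(c)→f]((R ⋈[g=c] ρ[v/z](ρ[z/u](S))))) − π[g](ρ[g/e](π[z,e](R)))) → 1

== RESULT ==
g
3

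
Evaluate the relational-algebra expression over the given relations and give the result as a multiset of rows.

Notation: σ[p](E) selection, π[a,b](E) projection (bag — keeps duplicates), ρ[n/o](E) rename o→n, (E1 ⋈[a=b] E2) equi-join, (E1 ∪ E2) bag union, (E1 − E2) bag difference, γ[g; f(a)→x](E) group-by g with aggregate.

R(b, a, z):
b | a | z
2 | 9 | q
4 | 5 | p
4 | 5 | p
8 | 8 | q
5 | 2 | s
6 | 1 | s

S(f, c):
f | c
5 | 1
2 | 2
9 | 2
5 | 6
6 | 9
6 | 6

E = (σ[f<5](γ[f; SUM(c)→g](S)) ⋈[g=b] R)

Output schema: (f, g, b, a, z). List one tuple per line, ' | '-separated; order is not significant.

Row counts bottom-up:
  S → 6
  γ[f; SUM(c)→g](S) → 4
  σ[f<5](γ[f; SUM(c)→g](S)) → 1
  R → 6
  (σ[f<5](γ[f; SUM(c)→g](S)) ⋈[g=b] R) → 1

== RESULT ==
f | g | b | a | z
2 | 2 | 2 | 9 | q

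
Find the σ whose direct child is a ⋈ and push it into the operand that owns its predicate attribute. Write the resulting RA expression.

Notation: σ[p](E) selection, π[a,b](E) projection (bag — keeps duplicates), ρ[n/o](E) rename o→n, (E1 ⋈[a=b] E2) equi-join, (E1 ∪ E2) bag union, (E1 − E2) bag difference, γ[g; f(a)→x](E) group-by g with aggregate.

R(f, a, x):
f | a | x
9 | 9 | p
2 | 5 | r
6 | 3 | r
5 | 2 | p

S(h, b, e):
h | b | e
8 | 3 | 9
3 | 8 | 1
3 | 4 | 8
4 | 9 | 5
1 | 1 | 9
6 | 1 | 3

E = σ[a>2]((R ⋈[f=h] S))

σ filters on a, owned by the left side.
E' = (σ[a>2](R) ⋈[f=h] S)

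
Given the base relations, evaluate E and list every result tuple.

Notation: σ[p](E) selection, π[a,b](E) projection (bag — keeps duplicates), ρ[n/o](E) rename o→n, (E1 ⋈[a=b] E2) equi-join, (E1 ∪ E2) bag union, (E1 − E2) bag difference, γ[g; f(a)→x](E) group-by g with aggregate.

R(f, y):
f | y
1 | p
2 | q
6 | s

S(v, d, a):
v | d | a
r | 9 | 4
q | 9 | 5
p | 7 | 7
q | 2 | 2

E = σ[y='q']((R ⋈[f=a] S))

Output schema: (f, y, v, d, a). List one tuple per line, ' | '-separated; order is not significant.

Subexpression sizes:
  R → 3
  S → 4
  (R ⋈[f=a] S) → 1
  σ[y='q']((R ⋈[f=a] S)) → 1

== RESULT ==
f | y | v | d | a
2 | q | q | 2 | 2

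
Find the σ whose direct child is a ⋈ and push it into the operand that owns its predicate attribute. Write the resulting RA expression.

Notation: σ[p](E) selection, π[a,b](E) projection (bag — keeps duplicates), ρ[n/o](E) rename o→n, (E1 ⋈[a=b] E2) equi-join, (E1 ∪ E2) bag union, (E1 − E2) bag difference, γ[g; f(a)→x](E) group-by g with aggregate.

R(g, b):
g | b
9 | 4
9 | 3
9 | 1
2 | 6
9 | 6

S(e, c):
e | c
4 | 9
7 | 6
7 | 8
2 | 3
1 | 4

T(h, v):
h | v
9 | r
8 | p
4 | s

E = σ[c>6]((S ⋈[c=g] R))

σ filters on c, owned by the left side.
E' = (σ[c>6](S) ⋈[c=g] R)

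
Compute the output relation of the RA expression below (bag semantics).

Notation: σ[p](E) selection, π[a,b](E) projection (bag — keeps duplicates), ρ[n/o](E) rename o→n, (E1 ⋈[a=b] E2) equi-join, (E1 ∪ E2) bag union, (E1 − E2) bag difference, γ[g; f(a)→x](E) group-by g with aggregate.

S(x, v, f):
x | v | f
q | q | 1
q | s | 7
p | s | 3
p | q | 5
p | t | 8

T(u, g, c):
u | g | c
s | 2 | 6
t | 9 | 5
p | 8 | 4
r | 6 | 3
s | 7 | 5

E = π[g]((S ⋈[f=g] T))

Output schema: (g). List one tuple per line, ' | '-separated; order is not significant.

Per-node cardinality:
  S → 5
  T → 5
  (S ⋈[f=g] T) → 2
  π[g]((S ⋈[f=g] T)) → 2

== RESULT ==
g
7
8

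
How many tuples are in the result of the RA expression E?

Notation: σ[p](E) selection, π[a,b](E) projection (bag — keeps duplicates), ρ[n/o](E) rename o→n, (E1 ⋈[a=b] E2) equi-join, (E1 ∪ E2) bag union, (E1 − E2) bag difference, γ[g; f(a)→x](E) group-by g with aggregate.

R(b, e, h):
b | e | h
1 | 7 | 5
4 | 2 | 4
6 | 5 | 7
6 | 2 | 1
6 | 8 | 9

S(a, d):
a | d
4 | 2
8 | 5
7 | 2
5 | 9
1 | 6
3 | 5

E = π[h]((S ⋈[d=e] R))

Per-node cardinality:
  S → 6
  R → 5
  (S ⋈[d=e] R) → 6
  π[h]((S ⋈[d=e] R)) → 6

|E| = 6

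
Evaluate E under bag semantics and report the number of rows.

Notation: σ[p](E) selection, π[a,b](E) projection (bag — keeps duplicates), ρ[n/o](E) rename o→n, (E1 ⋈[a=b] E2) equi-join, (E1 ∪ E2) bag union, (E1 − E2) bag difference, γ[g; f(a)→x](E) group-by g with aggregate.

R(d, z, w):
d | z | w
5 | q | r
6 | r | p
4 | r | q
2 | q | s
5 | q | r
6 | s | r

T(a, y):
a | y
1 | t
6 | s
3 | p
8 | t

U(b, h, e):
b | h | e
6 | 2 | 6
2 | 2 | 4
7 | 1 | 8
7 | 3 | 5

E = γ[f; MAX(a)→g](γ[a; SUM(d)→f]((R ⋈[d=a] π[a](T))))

Per-node cardinality:
  R → 6
  T → 4
  π[a](T) → 4
  (R ⋈[d=a] π[a](T)) → 2
  γ[a; SUM(d)→f]((R ⋈[d=a] π[a](T))) → 1
  γ[f; MAX(a)→g](γ[a; SUM(d)→f]((R ⋈[d=a] π[a](T)))) → 1

|E| = 1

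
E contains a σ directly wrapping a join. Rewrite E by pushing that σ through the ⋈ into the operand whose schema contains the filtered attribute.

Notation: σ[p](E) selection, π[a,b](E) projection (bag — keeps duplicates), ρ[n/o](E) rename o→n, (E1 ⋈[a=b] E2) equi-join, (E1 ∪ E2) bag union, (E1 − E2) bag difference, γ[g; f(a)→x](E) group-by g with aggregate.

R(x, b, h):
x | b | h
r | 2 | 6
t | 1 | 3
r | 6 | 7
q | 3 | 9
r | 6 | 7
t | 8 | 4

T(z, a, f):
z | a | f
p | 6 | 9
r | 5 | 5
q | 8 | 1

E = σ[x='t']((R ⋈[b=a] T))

σ filters on x, owned by the left side.
E' = (σ[x='t'](R) ⋈[b=a] T)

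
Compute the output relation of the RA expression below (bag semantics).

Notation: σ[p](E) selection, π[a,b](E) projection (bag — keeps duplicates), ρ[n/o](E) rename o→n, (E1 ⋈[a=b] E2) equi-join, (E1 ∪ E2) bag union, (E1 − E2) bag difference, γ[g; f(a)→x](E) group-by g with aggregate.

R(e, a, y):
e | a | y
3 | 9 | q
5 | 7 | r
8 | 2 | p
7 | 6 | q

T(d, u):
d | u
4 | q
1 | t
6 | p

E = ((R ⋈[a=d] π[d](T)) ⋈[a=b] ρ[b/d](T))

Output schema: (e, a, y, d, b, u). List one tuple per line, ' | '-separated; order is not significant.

Stepwise |·|:
  R → 4
  T → 3
  π[d](T) → 3
  (R ⋈[a=d] π[d](T)) → 1
  T → 3
  ρ[b/d](T) → 3
  ((R ⋈[a=d] π[d](T)) ⋈[a=b] ρ[b/d](T)) → 1

== RESULT ==
e | a | y | d | b | u
7 | 6 | q | 6 | 6 | p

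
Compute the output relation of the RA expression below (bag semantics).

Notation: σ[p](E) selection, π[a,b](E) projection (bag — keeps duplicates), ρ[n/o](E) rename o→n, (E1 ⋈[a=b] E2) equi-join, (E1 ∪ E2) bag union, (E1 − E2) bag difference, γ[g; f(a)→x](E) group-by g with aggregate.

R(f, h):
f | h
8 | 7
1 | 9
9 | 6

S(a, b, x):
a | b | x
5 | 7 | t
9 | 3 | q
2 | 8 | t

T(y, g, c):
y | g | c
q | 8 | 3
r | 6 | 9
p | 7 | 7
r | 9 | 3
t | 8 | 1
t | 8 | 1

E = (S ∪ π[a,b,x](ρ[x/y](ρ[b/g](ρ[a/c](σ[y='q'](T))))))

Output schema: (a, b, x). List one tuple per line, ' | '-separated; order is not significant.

Stepwise |·|:
  S → 3
  T → 6
  σ[y='q'](T) → 1
  ρ[a/c](σ[y='q'](T)) → 1
  ρ[b/g](ρ[a/c](σ[y='q'](T))) → 1
  ρ[x/y](ρ[b/g](ρ[a/c](σ[y='q'](T)))) → 1
  π[a,b,x](ρ[x/y](ρ[b/g](ρ[a/c](σ[y='q'](T))))) → 1
  (S ∪ π[a,b,x](ρ[x/y](ρ[b/g](ρ[a/c](σ[y='q'](T)))))) → 4

== RESULT ==
a | b | x
2 | 8 | t
3 | 8 | q
5 | 7 | t
9 | 3 | q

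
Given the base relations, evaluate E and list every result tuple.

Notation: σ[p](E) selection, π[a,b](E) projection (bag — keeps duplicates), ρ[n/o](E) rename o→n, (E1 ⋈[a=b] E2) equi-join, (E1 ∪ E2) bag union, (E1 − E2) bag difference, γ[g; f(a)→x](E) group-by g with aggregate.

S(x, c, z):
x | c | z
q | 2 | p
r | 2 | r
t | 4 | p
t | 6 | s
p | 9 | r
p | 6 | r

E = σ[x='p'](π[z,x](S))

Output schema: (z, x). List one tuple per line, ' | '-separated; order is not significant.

Per-node cardinality:
  S → 6
  π[z,x](S) → 6
  σ[x='p'](π[z,x](S)) → 2

== RESULT ==
z | x
r | p
r | p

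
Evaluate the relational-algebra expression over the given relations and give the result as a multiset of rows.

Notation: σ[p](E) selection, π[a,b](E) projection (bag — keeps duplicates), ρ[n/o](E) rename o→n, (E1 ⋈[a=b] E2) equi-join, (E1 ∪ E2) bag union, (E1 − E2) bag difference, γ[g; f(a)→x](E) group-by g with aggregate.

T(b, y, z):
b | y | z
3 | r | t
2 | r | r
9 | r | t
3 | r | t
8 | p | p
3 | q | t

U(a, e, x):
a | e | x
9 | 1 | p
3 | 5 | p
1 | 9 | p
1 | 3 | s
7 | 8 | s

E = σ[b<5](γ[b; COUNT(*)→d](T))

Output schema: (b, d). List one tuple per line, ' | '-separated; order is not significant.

Subexpression sizes:
  T → 6
  γ[b; COUNT(*)→d](T) → 4
  σ[b<5](γ[b; COUNT(*)→d](T)) → 2

== RESULT ==
b | d
2 | 1
3 | 3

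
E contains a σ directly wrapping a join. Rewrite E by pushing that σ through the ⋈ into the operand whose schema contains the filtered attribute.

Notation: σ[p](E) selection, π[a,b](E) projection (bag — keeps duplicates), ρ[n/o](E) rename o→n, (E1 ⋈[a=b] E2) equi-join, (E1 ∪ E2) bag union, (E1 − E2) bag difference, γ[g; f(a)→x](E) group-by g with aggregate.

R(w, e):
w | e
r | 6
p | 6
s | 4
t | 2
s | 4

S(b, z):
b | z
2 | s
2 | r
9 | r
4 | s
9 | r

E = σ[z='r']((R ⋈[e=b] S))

σ filters on z, owned by the right side.
E' = (R ⋈[e=b] σ[z='r'](S))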